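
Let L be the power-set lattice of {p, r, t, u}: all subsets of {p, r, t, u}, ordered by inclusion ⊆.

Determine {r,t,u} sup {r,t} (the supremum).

{r,t,u}

Under ⊆, join is union: {r,t,u} ∪ {r,t} = {r,t,u}.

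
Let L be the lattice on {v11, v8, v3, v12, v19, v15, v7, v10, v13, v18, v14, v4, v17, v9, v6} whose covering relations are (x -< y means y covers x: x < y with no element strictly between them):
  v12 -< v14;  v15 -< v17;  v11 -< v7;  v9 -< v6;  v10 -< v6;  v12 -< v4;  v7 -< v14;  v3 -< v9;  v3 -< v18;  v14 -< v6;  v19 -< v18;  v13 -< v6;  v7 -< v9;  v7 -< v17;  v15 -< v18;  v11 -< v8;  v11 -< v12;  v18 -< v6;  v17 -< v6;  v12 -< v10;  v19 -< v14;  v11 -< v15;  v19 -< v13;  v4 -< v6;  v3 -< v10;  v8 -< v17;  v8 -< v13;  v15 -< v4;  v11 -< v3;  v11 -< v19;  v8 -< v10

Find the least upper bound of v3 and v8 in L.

v10

Common upper bounds of {v3, v8}: v10, v6.
The least among these is v10.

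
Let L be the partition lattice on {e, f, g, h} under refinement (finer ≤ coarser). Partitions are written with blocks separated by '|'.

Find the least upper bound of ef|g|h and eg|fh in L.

Common upper bounds of {ef|g|h, eg|fh}: efgh.
The least among these is efgh.

efgh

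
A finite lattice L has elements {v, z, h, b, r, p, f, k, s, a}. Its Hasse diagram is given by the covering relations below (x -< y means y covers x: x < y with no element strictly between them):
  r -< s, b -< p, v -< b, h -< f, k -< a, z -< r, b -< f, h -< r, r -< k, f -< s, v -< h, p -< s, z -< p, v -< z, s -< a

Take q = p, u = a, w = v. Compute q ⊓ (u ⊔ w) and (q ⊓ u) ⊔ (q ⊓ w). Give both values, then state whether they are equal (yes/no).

p; p; yes

u ⊔ w = a, so q ⊓ (u ⊔ w) = p ⊓ a = p.
q ⊓ u = p and q ⊓ w = v, so (q ⊓ u) ⊔ (q ⊓ w) = p ⊔ v = p.
Equal: yes.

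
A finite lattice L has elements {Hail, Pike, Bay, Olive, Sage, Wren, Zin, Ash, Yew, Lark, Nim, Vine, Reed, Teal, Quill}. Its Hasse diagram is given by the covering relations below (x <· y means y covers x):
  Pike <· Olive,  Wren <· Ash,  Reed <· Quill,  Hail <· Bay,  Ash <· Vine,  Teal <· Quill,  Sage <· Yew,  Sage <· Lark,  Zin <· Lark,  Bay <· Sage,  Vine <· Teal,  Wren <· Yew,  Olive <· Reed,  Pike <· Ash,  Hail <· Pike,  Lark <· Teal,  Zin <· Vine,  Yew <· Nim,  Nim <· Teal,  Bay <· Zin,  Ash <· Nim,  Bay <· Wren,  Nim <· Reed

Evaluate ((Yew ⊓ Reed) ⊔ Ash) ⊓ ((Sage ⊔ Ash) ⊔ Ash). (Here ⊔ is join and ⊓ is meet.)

Nim

Yew ∧ Reed = Yew
Yew ∨ Ash = Nim
Sage ∨ Ash = Nim
Nim ∨ Ash = Nim
Nim ∧ Nim = Nim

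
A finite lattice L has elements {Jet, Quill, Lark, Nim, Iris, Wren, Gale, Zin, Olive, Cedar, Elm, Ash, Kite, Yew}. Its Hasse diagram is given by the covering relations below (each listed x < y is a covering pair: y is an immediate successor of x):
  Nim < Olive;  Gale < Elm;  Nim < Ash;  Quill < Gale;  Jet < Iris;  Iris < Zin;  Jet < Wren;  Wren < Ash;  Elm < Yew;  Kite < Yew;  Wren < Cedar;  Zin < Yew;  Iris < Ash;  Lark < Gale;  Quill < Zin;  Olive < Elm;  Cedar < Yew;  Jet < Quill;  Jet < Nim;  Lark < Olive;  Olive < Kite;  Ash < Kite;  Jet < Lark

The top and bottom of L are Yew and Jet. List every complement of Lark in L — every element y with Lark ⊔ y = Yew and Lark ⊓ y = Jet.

Need y with Lark ∨ y = Yew and Lark ∧ y = Jet.
Checking each element gives: Cedar, Zin.

Cedar, Zin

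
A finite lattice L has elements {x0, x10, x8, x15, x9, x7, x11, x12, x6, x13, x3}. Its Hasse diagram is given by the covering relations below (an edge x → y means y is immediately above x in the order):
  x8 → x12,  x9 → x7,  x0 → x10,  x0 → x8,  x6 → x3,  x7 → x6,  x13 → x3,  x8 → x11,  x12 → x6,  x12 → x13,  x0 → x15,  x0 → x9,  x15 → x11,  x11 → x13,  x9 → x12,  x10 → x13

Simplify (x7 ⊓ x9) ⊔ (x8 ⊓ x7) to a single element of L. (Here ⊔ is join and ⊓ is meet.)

x7 ∧ x9 = x9
x8 ∧ x7 = x0
x9 ∨ x0 = x9

x9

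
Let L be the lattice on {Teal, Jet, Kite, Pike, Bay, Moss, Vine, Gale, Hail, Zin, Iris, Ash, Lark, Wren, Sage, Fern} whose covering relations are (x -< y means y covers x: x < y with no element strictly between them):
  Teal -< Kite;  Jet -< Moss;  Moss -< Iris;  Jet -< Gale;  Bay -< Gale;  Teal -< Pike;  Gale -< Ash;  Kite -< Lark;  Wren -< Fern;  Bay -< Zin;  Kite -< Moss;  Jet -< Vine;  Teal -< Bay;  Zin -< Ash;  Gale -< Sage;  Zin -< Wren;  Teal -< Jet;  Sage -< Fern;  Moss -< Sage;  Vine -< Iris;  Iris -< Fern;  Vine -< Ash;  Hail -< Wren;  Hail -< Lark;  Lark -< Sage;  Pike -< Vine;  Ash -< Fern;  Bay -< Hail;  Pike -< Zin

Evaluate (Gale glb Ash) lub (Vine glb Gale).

Gale ∧ Ash = Gale
Vine ∧ Gale = Jet
Gale ∨ Jet = Gale

Gale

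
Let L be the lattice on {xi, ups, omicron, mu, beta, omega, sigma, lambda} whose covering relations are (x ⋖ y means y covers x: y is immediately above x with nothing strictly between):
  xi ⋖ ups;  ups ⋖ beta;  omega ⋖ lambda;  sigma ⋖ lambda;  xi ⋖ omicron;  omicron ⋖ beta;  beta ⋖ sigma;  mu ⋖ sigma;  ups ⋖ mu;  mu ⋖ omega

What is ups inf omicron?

Common lower bounds of {ups, omicron}: xi.
The greatest among these is xi.

xi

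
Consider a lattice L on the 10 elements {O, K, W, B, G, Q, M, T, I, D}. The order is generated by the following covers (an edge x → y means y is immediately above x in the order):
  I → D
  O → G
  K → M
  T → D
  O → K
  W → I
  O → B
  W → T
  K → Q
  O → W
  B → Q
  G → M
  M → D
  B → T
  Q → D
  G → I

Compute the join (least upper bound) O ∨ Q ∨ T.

Common upper bounds of {O, Q, T}: D.
The least among these is D.

D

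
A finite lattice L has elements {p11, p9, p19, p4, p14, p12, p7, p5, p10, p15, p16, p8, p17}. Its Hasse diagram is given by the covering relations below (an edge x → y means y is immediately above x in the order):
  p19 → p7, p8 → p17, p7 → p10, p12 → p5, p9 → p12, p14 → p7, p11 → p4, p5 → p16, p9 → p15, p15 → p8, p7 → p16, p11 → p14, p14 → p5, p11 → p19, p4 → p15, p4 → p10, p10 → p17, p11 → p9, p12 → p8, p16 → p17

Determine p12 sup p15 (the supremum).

p8

Common upper bounds of {p12, p15}: p17, p8.
The least among these is p8.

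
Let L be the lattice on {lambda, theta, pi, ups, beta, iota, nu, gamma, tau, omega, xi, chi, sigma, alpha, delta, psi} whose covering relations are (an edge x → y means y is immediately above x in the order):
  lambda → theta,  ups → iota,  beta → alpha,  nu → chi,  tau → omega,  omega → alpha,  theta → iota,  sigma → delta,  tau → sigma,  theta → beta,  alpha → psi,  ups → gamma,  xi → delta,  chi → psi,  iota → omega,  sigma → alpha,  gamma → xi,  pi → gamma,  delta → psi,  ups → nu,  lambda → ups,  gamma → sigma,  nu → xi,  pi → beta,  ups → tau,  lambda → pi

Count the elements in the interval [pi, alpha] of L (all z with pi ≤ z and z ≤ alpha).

5

The interval [pi, alpha] = {alpha, beta, gamma, pi, sigma}, which has 5 elements.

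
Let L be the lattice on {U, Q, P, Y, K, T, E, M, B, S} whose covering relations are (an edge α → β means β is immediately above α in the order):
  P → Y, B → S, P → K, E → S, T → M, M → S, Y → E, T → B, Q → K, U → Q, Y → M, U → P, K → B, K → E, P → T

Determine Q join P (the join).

Common upper bounds of {Q, P}: B, E, K, S.
The least among these is K.

K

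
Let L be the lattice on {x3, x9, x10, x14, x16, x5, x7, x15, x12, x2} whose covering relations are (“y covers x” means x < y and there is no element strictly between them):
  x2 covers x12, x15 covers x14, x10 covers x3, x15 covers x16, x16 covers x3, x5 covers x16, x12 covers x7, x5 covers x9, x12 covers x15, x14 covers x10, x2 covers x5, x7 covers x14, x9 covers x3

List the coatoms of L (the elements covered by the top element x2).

x12, x5

The coatoms are exactly the elements covered by x2: x12, x5.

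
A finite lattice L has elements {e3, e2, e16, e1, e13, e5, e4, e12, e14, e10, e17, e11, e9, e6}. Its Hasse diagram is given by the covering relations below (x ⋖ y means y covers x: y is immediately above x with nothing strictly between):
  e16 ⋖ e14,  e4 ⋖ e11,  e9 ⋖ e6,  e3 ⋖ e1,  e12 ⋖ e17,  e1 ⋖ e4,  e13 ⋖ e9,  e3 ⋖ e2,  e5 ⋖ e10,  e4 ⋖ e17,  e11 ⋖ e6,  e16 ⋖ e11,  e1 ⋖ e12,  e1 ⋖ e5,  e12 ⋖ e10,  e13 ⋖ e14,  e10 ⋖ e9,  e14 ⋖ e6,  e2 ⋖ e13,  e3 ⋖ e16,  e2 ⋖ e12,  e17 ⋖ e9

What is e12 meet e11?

e1

Common lower bounds of {e12, e11}: e1, e3.
The greatest among these is e1.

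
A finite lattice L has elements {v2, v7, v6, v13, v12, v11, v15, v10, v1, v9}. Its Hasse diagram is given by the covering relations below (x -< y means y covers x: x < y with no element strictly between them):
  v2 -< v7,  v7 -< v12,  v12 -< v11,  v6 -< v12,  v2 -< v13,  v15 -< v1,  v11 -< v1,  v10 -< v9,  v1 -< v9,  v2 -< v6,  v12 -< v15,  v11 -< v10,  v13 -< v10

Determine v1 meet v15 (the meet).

v15

Common lower bounds of {v1, v15}: v12, v15, v2, v6, v7.
The greatest among these is v15.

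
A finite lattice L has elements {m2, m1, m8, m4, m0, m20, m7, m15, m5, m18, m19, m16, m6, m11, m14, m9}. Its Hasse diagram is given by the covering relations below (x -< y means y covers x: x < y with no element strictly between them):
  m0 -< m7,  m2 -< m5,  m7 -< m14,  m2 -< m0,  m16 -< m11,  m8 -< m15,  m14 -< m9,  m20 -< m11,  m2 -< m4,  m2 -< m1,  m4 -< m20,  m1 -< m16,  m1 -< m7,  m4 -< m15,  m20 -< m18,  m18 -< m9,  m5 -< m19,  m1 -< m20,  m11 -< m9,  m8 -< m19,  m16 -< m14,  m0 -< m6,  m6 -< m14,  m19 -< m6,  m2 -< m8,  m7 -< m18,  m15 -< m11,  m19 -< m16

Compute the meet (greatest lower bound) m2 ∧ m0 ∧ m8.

m2

Common lower bounds of {m2, m0, m8}: m2.
The greatest among these is m2.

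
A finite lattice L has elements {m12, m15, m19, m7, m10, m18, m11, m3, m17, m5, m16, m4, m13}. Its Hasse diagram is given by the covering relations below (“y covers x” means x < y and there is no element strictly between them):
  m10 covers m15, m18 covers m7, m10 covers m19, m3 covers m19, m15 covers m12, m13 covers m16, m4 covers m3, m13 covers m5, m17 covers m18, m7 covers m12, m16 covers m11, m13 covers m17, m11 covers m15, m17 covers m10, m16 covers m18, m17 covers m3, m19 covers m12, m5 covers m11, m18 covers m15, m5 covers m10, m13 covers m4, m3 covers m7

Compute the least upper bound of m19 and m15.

m10

Common upper bounds of {m19, m15}: m10, m13, m17, m5.
The least among these is m10.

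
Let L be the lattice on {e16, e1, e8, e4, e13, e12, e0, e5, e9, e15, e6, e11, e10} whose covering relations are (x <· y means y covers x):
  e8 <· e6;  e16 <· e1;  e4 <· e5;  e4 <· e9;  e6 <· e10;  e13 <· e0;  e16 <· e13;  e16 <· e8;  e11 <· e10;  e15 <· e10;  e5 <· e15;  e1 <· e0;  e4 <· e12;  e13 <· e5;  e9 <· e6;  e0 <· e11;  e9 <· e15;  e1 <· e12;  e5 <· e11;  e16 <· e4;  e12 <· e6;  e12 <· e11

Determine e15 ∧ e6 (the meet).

e9

Common lower bounds of {e15, e6}: e16, e4, e9.
The greatest among these is e9.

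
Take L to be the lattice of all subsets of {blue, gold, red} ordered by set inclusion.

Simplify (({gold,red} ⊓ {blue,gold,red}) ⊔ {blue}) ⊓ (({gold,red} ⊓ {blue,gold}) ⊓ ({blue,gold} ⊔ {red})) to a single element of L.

{gold,red} ∧ {blue,gold,red} = {gold,red}
{gold,red} ∨ {blue} = {blue,gold,red}
{gold,red} ∧ {blue,gold} = {gold}
{blue,gold} ∨ {red} = {blue,gold,red}
{gold} ∧ {blue,gold,red} = {gold}
{blue,gold,red} ∧ {gold} = {gold}

{gold}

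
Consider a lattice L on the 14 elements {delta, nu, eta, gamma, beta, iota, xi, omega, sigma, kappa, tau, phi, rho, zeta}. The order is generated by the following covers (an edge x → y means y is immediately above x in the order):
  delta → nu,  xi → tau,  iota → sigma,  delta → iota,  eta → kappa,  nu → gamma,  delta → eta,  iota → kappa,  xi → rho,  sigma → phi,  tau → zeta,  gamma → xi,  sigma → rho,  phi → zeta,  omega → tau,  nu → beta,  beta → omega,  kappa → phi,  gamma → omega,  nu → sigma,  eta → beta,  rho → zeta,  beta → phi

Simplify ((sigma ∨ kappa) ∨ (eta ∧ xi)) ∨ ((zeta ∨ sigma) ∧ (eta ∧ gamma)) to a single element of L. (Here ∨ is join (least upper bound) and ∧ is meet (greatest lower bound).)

phi

sigma ∨ kappa = phi
eta ∧ xi = delta
phi ∨ delta = phi
zeta ∨ sigma = zeta
eta ∧ gamma = delta
zeta ∧ delta = delta
phi ∨ delta = phi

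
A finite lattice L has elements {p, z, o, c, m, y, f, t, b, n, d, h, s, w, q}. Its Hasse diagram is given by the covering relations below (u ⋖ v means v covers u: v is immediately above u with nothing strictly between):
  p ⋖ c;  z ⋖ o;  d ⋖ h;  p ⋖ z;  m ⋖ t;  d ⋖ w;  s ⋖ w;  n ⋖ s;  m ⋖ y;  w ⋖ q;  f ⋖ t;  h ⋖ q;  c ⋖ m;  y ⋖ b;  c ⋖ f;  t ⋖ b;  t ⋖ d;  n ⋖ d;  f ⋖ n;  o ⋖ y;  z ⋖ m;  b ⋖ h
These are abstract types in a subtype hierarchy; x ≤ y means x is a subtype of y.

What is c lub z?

m

Common upper bounds of {c, z}: b, d, h, m, q, t, w, y.
The least among these is m.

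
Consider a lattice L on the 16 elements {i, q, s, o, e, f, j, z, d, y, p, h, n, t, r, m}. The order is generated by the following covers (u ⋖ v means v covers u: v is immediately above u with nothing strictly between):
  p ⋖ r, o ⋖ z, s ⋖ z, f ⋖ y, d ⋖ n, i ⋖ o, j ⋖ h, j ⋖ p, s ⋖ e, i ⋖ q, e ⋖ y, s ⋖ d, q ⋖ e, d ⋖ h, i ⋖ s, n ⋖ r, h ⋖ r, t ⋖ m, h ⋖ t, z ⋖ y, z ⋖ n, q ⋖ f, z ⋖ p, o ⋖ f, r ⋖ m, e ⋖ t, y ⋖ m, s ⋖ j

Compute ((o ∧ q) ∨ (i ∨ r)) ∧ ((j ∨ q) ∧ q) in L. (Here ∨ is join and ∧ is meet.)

i

o ∧ q = i
i ∨ r = r
i ∨ r = r
j ∨ q = t
t ∧ q = q
r ∧ q = i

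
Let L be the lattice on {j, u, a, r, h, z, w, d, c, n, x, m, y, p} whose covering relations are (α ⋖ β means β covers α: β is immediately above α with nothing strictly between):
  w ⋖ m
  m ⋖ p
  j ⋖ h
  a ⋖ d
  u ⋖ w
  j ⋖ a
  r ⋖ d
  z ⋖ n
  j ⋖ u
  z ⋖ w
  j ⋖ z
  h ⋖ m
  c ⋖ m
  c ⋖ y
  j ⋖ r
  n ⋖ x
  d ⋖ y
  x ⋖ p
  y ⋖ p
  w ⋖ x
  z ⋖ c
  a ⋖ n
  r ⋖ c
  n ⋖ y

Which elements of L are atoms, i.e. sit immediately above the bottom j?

The atoms are exactly the elements that cover j: a, h, r, u, z.

a, h, r, u, z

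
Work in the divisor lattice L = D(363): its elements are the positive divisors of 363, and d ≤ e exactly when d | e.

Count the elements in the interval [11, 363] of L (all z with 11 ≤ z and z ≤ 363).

The interval [11, 363] = {11, 121, 33, 363}, which has 4 elements.

4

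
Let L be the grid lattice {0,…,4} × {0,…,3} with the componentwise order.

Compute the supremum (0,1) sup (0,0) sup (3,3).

In a product of chains, the join is componentwise max, giving (3,3).

(3,3)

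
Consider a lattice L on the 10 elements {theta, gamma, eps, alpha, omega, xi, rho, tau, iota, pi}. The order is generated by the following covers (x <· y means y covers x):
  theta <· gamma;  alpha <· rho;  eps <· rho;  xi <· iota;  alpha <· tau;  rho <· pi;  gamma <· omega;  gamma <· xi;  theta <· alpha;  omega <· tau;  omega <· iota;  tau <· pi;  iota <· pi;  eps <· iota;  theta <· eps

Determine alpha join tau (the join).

tau

Common upper bounds of {alpha, tau}: pi, tau.
The least among these is tau.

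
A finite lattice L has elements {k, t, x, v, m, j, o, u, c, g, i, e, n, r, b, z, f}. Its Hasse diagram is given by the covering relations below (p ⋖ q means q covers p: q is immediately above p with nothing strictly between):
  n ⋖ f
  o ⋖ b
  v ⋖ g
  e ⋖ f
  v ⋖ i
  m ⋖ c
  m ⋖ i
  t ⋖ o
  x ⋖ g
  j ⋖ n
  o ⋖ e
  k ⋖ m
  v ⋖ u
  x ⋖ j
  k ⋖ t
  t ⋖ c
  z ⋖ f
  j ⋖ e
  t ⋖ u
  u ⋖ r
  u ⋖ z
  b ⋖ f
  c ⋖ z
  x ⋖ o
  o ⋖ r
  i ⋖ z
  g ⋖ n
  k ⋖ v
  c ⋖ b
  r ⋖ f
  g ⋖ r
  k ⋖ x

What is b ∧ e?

o

Common lower bounds of {b, e}: k, o, t, x.
The greatest among these is o.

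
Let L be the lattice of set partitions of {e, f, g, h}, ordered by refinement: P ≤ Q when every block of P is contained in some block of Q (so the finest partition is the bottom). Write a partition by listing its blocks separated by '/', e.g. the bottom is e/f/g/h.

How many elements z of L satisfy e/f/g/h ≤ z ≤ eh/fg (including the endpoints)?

The interval [e/f/g/h, eh/fg] = {e/f/g/h, e/fg/h, eh/f/g, eh/fg}, which has 4 elements.

4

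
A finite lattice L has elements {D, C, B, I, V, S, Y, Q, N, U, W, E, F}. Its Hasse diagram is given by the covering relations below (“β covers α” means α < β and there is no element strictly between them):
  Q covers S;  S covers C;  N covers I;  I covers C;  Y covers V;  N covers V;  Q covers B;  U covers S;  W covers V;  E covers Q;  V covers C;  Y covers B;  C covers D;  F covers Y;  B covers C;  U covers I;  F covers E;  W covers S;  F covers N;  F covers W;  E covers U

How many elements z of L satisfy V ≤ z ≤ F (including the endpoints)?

The interval [V, F] = {F, N, V, W, Y}, which has 5 elements.

5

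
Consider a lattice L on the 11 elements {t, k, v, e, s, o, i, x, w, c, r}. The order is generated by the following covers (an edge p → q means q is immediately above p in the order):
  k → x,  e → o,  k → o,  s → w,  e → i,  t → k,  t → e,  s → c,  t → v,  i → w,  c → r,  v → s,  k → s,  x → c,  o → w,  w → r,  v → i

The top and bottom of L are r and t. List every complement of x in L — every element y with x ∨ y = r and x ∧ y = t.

Need y with x ∨ y = r and x ∧ y = t.
Checking each element gives: e, i.

e, i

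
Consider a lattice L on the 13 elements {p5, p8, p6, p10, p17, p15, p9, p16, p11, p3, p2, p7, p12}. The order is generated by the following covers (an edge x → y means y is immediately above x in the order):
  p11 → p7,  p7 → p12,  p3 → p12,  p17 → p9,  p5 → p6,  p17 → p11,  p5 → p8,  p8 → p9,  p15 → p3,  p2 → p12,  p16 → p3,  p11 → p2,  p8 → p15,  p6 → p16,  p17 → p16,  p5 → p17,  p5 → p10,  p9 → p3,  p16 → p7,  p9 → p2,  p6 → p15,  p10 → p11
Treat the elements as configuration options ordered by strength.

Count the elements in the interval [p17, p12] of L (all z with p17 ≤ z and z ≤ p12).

8

The interval [p17, p12] = {p11, p12, p16, p17, p2, p3, p7, p9}, which has 8 elements.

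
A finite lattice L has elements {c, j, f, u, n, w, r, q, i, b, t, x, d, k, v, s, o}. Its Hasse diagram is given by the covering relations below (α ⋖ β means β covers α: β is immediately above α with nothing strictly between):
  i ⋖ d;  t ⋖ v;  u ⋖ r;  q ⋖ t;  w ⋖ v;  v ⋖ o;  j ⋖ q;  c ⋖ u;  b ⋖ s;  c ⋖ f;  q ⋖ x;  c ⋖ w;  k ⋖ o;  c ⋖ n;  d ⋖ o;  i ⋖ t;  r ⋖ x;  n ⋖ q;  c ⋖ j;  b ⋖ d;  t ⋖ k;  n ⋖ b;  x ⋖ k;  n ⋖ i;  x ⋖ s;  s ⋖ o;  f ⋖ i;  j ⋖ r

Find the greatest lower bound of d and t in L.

i

Common lower bounds of {d, t}: c, f, i, n.
The greatest among these is i.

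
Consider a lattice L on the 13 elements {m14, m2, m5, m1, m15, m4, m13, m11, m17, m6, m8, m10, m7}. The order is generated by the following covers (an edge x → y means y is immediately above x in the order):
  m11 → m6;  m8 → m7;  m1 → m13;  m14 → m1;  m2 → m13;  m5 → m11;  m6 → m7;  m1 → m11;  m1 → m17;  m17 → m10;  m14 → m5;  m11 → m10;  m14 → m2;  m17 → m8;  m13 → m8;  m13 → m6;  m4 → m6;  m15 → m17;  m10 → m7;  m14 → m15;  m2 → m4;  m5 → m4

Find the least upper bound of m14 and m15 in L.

Common upper bounds of {m14, m15}: m10, m15, m17, m7, m8.
The least among these is m15.

m15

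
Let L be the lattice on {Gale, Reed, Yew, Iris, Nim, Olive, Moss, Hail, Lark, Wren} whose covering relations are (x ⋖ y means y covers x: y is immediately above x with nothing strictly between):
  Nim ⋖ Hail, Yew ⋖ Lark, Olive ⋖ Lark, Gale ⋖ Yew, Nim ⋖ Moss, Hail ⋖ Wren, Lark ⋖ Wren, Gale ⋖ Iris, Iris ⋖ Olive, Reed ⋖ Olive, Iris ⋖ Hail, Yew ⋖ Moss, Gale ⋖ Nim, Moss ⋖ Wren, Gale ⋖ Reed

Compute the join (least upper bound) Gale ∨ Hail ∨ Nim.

Hail

Common upper bounds of {Gale, Hail, Nim}: Hail, Wren.
The least among these is Hail.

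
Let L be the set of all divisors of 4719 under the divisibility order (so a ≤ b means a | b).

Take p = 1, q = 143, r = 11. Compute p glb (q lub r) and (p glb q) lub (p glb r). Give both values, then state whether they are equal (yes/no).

q lub r = 143, so p glb (q lub r) = 1 glb 143 = 1.
p glb q = 1 and p glb r = 1, so (p glb q) lub (p glb r) = 1 lub 1 = 1.
Equal: yes.

1; 1; yes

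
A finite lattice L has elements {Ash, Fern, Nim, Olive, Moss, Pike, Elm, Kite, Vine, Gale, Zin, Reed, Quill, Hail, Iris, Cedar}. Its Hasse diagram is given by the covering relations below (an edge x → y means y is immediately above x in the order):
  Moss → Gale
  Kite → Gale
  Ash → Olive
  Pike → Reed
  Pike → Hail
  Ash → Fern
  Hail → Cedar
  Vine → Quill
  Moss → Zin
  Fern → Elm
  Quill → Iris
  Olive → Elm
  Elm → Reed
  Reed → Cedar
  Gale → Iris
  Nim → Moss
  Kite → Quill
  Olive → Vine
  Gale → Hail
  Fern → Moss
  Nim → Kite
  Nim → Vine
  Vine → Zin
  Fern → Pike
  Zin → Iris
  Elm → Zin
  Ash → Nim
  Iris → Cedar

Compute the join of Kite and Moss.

Gale

Common upper bounds of {Kite, Moss}: Cedar, Gale, Hail, Iris.
The least among these is Gale.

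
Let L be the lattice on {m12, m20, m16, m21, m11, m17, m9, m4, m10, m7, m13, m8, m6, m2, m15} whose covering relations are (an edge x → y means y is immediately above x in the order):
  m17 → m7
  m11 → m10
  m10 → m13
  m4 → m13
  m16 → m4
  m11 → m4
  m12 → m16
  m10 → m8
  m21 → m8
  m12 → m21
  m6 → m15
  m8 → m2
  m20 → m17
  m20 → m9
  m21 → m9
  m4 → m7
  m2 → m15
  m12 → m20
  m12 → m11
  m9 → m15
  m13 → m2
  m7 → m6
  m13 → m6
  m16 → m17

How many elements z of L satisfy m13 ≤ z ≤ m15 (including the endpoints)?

4

The interval [m13, m15] = {m13, m15, m2, m6}, which has 4 elements.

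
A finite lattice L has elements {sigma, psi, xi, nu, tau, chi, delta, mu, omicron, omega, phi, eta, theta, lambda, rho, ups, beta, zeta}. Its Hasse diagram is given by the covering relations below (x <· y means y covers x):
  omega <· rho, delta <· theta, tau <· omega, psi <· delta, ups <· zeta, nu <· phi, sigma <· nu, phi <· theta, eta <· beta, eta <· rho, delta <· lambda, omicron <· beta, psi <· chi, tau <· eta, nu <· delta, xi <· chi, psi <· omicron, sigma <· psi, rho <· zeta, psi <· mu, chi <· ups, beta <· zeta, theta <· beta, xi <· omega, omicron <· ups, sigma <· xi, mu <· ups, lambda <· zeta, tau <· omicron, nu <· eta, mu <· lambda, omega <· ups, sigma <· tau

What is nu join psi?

Common upper bounds of {nu, psi}: beta, delta, lambda, theta, zeta.
The least among these is delta.

delta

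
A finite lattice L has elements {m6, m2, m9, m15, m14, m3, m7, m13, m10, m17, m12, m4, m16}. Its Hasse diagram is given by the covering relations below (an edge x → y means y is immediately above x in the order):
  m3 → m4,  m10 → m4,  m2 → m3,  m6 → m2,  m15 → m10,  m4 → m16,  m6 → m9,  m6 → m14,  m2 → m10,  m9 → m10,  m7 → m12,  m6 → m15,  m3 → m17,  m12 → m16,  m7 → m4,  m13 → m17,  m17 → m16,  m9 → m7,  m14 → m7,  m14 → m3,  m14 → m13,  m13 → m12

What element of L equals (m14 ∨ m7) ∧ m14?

m14 ∨ m7 = m7
m7 ∧ m14 = m14

m14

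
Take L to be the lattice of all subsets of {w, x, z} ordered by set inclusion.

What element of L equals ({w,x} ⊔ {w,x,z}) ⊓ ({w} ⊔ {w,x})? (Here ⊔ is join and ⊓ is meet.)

{w,x} ∨ {w,x,z} = {w,x,z}
{w} ∨ {w,x} = {w,x}
{w,x,z} ∧ {w,x} = {w,x}

{w,x}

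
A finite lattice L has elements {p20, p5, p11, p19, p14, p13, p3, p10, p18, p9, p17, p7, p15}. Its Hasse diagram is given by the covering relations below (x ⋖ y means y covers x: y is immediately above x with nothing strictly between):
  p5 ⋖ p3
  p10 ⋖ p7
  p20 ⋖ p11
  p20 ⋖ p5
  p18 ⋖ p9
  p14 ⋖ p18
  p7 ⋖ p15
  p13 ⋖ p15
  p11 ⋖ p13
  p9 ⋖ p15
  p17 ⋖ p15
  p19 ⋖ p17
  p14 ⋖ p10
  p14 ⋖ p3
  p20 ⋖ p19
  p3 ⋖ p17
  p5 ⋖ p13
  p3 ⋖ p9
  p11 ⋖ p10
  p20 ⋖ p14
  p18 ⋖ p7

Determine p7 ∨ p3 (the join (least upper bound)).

Common upper bounds of {p7, p3}: p15.
The least among these is p15.

p15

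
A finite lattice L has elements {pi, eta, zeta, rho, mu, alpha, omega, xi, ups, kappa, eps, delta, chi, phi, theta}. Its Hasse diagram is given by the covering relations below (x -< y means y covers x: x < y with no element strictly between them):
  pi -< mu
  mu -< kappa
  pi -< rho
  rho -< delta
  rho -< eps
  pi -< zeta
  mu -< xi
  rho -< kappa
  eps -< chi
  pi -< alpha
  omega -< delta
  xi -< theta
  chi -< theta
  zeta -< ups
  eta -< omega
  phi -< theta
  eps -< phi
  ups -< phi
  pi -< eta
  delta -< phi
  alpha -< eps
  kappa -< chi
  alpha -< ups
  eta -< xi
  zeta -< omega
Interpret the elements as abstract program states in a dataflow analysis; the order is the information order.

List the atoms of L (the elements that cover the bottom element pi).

The atoms are exactly the elements that cover pi: alpha, eta, mu, rho, zeta.

alpha, eta, mu, rho, zeta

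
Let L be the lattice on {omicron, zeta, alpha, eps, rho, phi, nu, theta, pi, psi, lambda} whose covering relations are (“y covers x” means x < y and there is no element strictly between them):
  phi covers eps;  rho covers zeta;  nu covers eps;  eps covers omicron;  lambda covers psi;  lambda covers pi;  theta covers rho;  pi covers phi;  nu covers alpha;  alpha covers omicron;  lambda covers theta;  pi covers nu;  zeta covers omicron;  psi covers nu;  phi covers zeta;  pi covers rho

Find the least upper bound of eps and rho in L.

Common upper bounds of {eps, rho}: lambda, pi.
The least among these is pi.

pi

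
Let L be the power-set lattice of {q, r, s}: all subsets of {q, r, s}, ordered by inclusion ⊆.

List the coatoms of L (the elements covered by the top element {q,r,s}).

The coatoms are exactly the elements covered by {q,r,s}: {q,r}, {q,s}, {r,s}.

{q,r}, {q,s}, {r,s}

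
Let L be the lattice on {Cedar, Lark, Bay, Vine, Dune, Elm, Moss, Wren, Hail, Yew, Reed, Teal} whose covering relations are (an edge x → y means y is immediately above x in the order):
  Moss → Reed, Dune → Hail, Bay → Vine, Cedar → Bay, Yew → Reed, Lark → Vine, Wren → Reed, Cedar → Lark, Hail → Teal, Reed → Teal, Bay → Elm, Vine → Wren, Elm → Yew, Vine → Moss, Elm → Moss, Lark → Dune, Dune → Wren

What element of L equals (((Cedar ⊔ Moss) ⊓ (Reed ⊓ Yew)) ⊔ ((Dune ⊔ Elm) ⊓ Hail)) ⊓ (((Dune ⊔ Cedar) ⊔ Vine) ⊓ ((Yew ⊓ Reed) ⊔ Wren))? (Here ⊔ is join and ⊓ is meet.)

Cedar ∨ Moss = Moss
Reed ∧ Yew = Yew
Moss ∧ Yew = Elm
Dune ∨ Elm = Reed
Reed ∧ Hail = Dune
Elm ∨ Dune = Reed
Dune ∨ Cedar = Dune
Dune ∨ Vine = Wren
Yew ∧ Reed = Yew
Yew ∨ Wren = Reed
Wren ∧ Reed = Wren
Reed ∧ Wren = Wren

Wren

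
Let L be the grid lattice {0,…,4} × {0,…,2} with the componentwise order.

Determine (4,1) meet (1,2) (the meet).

In a product of chains, the meet is componentwise min, giving (1,1).

(1,1)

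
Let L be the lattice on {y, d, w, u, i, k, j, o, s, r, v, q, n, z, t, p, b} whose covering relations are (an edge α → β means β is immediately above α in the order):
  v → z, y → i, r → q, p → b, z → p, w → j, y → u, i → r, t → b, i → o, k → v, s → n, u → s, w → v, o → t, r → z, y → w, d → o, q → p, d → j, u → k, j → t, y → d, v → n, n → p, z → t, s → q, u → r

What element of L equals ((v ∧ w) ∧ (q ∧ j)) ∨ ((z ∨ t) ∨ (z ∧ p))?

t

v ∧ w = w
q ∧ j = y
w ∧ y = y
z ∨ t = t
z ∧ p = z
t ∨ z = t
y ∨ t = t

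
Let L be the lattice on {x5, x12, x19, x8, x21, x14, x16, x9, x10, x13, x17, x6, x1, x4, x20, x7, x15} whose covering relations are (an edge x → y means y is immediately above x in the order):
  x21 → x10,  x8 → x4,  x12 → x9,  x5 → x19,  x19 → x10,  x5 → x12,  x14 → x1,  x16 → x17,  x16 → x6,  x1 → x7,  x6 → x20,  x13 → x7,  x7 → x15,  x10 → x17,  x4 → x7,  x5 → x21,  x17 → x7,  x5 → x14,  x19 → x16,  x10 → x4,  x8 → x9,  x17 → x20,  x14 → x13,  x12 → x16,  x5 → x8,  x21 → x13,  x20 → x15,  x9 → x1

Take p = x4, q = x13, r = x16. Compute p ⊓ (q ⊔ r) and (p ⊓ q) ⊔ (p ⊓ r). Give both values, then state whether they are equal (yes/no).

x4; x10; no

q ⊔ r = x7, so p ⊓ (q ⊔ r) = x4 ⊓ x7 = x4.
p ⊓ q = x21 and p ⊓ r = x19, so (p ⊓ q) ⊔ (p ⊓ r) = x21 ⊔ x19 = x10.
Equal: no.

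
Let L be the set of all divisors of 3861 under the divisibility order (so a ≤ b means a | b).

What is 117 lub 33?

In the divisibility order, the join is the least common multiple: lcm(117, 33) = 1287.

1287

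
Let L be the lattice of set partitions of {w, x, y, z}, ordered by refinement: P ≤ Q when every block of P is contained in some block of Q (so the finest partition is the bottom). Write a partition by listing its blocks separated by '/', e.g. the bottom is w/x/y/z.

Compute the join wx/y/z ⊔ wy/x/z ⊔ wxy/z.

The join of wx/y/z, wy/x/z, wxy/z merges any blocks that overlap across the partitions, giving wxy/z.

wxy/z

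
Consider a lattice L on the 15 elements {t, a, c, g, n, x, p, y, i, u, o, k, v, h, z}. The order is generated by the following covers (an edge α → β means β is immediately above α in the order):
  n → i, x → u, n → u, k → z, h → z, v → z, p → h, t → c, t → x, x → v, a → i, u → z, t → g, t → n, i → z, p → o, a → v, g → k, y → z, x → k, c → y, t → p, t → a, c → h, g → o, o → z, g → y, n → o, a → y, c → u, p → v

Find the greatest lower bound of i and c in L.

Common lower bounds of {i, c}: t.
The greatest among these is t.

t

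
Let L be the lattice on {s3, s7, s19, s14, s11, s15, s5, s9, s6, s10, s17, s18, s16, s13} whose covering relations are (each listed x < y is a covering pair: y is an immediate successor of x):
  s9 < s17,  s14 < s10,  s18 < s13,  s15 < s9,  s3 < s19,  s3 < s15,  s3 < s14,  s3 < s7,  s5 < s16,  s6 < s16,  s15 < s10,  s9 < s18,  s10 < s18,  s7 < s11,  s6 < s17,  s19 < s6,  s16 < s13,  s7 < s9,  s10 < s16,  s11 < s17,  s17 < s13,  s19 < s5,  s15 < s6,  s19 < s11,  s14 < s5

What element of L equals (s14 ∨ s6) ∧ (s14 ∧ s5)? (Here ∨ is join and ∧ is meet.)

s14

s14 ∨ s6 = s16
s14 ∧ s5 = s14
s16 ∧ s14 = s14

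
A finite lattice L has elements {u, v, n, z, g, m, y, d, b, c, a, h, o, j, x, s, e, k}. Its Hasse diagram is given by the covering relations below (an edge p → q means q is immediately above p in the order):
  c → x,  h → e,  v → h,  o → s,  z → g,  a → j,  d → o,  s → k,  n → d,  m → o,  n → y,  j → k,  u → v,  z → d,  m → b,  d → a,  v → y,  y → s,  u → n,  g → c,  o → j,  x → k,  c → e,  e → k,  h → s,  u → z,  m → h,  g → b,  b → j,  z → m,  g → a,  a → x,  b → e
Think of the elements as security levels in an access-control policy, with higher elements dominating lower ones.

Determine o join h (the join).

Common upper bounds of {o, h}: k, s.
The least among these is s.

s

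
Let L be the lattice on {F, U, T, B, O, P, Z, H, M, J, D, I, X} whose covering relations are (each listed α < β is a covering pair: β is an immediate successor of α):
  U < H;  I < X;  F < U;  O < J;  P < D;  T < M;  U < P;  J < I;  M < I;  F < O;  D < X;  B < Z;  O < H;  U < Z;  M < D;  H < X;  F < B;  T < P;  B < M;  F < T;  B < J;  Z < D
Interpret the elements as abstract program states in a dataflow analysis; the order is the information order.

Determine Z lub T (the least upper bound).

D

Common upper bounds of {Z, T}: D, X.
The least among these is D.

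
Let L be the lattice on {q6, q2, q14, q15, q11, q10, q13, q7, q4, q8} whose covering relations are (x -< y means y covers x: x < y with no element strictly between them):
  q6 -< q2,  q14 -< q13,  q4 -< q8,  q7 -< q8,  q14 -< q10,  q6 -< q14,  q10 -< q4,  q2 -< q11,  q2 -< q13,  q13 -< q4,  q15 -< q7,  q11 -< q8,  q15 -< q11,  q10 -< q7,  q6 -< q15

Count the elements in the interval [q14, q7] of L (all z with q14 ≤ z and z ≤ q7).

3

The interval [q14, q7] = {q10, q14, q7}, which has 3 elements.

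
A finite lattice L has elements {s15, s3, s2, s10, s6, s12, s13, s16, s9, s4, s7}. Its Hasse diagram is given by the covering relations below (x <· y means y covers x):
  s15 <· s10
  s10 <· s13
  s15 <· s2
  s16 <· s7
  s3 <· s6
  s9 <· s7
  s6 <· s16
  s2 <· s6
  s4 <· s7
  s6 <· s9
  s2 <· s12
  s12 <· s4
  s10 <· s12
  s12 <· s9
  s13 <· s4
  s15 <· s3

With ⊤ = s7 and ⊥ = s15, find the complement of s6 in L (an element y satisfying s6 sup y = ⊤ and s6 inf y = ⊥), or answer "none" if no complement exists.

s13

Need y with s6 ∨ y = s7 and s6 ∧ y = s15.
Checking each element gives: s13.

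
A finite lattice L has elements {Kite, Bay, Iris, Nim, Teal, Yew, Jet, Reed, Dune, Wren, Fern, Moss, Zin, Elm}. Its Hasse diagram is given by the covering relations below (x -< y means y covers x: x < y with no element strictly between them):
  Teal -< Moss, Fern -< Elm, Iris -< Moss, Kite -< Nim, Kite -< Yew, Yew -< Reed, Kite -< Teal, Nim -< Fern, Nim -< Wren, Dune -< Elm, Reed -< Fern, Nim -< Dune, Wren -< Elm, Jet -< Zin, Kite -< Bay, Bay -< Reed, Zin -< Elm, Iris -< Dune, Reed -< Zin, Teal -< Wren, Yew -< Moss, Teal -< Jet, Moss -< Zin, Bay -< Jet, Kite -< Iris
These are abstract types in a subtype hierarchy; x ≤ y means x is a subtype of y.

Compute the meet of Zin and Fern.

Reed

Common lower bounds of {Zin, Fern}: Bay, Kite, Reed, Yew.
The greatest among these is Reed.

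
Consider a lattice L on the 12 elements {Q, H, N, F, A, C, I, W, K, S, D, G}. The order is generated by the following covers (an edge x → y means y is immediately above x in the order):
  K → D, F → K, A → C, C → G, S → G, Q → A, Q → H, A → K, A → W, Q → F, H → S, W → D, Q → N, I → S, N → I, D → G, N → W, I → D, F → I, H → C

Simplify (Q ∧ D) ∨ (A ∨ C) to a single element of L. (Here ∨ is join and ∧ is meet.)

Q ∧ D = Q
A ∨ C = C
Q ∨ C = C

C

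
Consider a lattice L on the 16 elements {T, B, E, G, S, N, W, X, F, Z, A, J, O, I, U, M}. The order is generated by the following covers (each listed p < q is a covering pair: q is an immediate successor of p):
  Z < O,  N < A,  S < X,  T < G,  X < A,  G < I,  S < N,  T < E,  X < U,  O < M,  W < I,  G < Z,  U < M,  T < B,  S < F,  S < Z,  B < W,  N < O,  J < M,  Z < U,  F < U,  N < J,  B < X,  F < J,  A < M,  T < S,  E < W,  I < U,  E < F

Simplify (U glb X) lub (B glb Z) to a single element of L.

X

U ∧ X = X
B ∧ Z = T
X ∨ T = X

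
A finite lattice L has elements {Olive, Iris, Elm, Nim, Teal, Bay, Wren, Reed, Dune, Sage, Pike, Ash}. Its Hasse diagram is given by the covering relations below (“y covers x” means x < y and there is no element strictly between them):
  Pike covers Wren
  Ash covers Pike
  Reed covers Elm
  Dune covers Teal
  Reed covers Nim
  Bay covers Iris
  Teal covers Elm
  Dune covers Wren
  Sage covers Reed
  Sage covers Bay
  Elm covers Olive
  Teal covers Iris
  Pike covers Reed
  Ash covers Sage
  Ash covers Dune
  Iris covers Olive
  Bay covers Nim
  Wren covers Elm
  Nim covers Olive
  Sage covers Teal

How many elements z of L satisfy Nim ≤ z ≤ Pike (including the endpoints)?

The interval [Nim, Pike] = {Nim, Pike, Reed}, which has 3 elements.

3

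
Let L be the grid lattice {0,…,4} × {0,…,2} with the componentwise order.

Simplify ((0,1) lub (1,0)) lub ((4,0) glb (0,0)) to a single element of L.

(0,1) ∨ (1,0) = (1,1)
(4,0) ∧ (0,0) = (0,0)
(1,1) ∨ (0,0) = (1,1)

(1,1)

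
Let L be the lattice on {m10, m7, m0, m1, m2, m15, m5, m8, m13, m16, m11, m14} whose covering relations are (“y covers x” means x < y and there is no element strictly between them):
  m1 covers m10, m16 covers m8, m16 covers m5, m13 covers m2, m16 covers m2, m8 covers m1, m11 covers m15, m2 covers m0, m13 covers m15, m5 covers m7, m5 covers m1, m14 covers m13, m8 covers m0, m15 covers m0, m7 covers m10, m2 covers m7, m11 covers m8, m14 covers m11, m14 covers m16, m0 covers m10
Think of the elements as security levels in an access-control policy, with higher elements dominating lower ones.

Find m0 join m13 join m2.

m13

Common upper bounds of {m0, m13, m2}: m13, m14.
The least among these is m13.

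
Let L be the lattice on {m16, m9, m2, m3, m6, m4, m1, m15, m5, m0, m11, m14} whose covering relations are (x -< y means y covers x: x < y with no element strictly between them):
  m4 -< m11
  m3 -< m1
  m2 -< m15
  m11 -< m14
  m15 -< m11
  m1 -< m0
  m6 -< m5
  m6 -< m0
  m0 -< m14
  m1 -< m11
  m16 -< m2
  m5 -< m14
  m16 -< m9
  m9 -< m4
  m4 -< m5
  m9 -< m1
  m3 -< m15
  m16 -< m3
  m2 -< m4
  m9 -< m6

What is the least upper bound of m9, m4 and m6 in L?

Common upper bounds of {m9, m4, m6}: m14, m5.
The least among these is m5.

m5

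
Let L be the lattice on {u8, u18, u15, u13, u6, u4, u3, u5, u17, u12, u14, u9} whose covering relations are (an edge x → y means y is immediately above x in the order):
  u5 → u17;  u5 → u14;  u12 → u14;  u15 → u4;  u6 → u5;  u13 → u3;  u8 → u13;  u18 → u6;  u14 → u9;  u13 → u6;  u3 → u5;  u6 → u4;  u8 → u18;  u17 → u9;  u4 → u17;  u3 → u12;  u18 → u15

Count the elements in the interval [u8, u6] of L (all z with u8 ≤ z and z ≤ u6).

The interval [u8, u6] = {u13, u18, u6, u8}, which has 4 elements.

4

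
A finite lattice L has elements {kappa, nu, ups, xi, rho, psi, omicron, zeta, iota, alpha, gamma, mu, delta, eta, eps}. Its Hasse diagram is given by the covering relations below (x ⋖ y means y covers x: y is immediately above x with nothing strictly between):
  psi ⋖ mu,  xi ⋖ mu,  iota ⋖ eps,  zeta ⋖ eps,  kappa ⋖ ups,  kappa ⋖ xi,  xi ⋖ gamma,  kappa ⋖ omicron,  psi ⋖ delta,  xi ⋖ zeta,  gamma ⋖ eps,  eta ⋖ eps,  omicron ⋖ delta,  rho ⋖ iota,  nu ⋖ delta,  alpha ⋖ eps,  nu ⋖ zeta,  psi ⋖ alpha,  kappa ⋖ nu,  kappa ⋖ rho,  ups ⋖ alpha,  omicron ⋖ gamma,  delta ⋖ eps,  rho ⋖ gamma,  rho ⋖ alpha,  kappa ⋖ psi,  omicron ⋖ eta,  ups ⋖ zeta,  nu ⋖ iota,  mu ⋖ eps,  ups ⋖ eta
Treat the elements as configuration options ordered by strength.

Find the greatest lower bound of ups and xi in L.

Common lower bounds of {ups, xi}: kappa.
The greatest among these is kappa.

kappa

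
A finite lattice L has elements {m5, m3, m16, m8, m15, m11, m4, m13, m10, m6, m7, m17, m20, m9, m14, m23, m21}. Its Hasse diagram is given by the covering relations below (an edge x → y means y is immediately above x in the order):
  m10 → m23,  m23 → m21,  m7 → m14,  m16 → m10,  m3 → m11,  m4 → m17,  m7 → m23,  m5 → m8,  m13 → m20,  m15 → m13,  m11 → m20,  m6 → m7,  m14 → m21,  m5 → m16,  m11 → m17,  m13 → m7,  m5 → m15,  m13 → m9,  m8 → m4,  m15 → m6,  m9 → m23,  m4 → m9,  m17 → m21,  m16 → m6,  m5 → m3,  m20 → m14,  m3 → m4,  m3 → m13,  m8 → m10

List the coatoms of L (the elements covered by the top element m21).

The coatoms are exactly the elements covered by m21: m14, m17, m23.

m14, m17, m23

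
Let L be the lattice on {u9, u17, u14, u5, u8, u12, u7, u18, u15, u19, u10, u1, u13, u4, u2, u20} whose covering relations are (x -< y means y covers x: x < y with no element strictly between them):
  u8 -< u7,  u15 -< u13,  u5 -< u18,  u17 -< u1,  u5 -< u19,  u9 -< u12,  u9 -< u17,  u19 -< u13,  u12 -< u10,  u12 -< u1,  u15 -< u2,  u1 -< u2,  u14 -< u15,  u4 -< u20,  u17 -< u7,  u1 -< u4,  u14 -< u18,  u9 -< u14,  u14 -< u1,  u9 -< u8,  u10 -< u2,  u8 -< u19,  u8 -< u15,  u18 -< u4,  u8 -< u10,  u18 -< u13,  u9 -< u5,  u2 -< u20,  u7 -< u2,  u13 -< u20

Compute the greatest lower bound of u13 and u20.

u13

Common lower bounds of {u13, u20}: u13, u14, u15, u18, u19, u5, u8, u9.
The greatest among these is u13.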